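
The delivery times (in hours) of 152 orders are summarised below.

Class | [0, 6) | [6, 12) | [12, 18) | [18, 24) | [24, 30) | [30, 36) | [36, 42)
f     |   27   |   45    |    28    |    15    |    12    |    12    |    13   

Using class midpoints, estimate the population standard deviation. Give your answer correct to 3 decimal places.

11.170

Midpoints: 3, 9, 15, 21, 27, 33, 39
n = 152, Σfm = 2448, mean = 16.1053
Σfm² = 58392
Σf(m − x̄)² = Σfm² − (Σfm)²/n = 58392 − 2448²/152 = 18966.3158
Population variance = 18966.3158 / 152 = 124.7784
Standard deviation = √124.7784 = 11.1704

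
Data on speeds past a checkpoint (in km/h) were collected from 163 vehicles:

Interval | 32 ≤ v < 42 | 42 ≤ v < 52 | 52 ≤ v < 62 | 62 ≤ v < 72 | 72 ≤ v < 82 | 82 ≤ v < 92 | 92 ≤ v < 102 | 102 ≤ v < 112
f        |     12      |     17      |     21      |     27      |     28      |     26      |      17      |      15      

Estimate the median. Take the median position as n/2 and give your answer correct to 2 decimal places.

73.61

Cumulative frequencies: 12, 29, 50, 77, 105, 131, 148, 163
n = 163; position = n/2 = 81.5.
This falls in the class 72 ≤ v < 82: L = 72, F = 77, f = 28, h = 10.
Median ≈ 72 + ((81.5 − 77) / 28) × 10 = 73.6071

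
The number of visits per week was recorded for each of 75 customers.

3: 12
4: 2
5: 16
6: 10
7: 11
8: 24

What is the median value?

Cumulative frequencies: 12, 14, 30, 40, 51, 75
n = 75, so the median is the value in position (n+1)/2 = 38.
Position 38 falls at value 6.

6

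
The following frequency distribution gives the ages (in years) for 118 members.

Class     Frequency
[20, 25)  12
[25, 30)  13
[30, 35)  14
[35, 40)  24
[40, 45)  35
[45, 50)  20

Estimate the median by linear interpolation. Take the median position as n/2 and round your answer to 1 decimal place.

Cumulative frequencies: 12, 25, 39, 63, 98, 118
n = 118; position = n/2 = 59.
This falls in the class [35, 40): L = 35, F = 39, f = 24, h = 5.
Median ≈ 35 + ((59 − 39) / 24) × 5 = 39.1667

39.2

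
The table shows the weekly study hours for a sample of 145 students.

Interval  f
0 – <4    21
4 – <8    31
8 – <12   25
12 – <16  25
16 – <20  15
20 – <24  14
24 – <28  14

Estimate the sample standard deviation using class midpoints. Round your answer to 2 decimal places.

Midpoints: 2, 6, 10, 14, 18, 22, 26
n = 145, Σfm = 1770, mean = 12.2069
Σfm² = 29700
Σf(m − x̄)² = Σfm² − (Σfm)²/n = 29700 − 1770²/145 = 8093.7931
Sample variance = 8093.7931 / 144 = 56.2069
Standard deviation = √56.2069 = 7.4971

7.50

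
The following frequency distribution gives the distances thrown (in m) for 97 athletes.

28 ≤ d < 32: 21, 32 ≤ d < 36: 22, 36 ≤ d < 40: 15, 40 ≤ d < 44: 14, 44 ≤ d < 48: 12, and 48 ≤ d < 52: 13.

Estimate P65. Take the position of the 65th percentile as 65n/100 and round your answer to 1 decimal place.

Cumulative frequencies: 21, 43, 58, 72, 84, 97
n = 97; position = 65n/100 = 63.05.
This falls in the class 40 ≤ d < 44: L = 40, F = 58, f = 14, h = 4.
65th percentile ≈ 40 + ((63.05 − 58) / 14) × 4 = 41.4429

41.4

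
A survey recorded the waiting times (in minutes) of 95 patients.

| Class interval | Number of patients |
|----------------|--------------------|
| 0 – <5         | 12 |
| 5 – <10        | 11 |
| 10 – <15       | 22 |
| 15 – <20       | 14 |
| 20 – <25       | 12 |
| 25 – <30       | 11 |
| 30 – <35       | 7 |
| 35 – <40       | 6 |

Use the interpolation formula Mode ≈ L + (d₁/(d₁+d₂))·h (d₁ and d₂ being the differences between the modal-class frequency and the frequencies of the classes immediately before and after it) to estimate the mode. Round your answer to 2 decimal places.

Modal class: 10 – <15 (highest frequency 22).
d₁ = 22 − 11 = 11, d₂ = 22 − 14 = 8
Mode ≈ 10 + (11/(11+8)) × 5 = 10 + 2.8947 = 12.8947

12.89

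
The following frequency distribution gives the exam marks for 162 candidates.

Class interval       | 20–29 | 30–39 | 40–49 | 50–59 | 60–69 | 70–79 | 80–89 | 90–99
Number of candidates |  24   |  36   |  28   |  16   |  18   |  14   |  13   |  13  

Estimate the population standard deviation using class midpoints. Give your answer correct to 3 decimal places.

21.935

Midpoints: 24.5, 34.5, 44.5, 54.5, 64.5, 74.5, 84.5, 94.5
n = 162, Σfm = 8479, mean = 52.3395
Σfm² = 521730.5
Σf(m − x̄)² = Σfm² − (Σfm)²/n = 521730.5 − 8479²/162 = 77943.8272
Population variance = 77943.8272 / 162 = 481.1347
Standard deviation = √481.1347 = 21.9348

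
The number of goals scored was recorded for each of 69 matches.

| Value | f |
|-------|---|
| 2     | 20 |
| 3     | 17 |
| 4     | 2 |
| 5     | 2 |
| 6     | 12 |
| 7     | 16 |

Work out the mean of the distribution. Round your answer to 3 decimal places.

Values: 2, 3, 4, 5, 6, 7
Σfx = 20×2 + 17×3 + 2×4 + 2×5 + 12×6 + 16×7 = 293
n = Σf = 69
Mean = 293 / 69 = 4.2464

4.246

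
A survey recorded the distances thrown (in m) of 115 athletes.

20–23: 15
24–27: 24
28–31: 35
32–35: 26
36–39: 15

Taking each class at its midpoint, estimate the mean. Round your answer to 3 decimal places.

29.570

Midpoints: 21.5, 25.5, 29.5, 33.5, 37.5
Σfm = 15×21.5 + 24×25.5 + 35×29.5 + 26×33.5 + 15×37.5 = 3400.5
n = Σf = 115
Mean = 3400.5 / 115 = 29.5696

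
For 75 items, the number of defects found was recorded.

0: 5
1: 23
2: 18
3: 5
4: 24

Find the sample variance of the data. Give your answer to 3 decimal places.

Values: 0, 1, 2, 3, 4
n = 75, Σfx = 170, mean = 2.2667
Σfx² = 524
Σf(x − x̄)² = Σfx² − (Σfx)²/n = 524 − 170²/75 = 138.6667
Sample variance = 138.6667 / 74 = 1.8739

1.874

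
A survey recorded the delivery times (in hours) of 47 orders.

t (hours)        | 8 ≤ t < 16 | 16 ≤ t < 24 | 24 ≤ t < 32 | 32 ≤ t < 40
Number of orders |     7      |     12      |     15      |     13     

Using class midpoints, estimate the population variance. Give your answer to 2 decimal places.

67.27

Midpoints: 12, 20, 28, 36
n = 47, Σfm = 1212, mean = 25.7872
Σfm² = 34416
Σf(m − x̄)² = Σfm² − (Σfm)²/n = 34416 − 1212²/47 = 3161.8723
Population variance = 3161.8723 / 47 = 67.2739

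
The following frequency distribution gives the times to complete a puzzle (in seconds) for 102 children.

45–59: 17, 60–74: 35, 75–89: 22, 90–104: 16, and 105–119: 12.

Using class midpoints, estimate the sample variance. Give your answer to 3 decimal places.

Midpoints: 52, 67, 82, 97, 112
n = 102, Σfm = 7929, mean = 77.7353
Σfm² = 652083
Σf(m − x̄)² = Σfm² − (Σfm)²/n = 652083 − 7929²/102 = 35719.8529
Sample variance = 35719.8529 / 101 = 353.6619

353.662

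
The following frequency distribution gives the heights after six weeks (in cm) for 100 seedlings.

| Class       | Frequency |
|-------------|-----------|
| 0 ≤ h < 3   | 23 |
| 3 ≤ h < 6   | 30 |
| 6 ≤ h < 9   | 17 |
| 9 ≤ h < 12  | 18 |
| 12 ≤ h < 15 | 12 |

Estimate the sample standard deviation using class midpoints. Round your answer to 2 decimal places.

4.00

Midpoints: 1.5, 4.5, 7.5, 10.5, 13.5
n = 100, Σfm = 648, mean = 6.4800
Σfm² = 5787
Σf(m − x̄)² = Σfm² − (Σfm)²/n = 5787 − 648²/100 = 1587.9600
Sample variance = 1587.9600 / 99 = 16.0400
Standard deviation = √16.0400 = 4.0050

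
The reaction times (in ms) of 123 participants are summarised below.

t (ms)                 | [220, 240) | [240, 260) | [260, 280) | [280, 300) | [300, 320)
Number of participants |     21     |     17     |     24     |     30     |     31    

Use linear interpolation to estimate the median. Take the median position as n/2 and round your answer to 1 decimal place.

Cumulative frequencies: 21, 38, 62, 92, 123
n = 123; position = n/2 = 61.5.
This falls in the class [260, 280): L = 260, F = 38, f = 24, h = 20.
Median ≈ 260 + ((61.5 − 38) / 24) × 20 = 279.5833

279.6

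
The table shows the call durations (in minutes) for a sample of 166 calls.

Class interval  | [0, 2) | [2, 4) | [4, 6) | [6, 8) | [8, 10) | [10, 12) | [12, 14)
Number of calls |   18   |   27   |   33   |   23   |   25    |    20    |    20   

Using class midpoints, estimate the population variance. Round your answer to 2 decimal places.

14.13

Midpoints: 1, 3, 5, 7, 9, 11, 13
n = 166, Σfm = 1130, mean = 6.8072
Σfm² = 10038
Σf(m − x̄)² = Σfm² − (Σfm)²/n = 10038 − 1130²/166 = 2345.8313
Population variance = 2345.8313 / 166 = 14.1315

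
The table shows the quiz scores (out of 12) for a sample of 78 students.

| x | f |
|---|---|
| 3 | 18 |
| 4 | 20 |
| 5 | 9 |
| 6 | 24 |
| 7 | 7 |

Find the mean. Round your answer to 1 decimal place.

4.8

Values: 3, 4, 5, 6, 7
Σfx = 18×3 + 20×4 + 9×5 + 24×6 + 7×7 = 372
n = Σf = 78
Mean = 372 / 78 = 4.7692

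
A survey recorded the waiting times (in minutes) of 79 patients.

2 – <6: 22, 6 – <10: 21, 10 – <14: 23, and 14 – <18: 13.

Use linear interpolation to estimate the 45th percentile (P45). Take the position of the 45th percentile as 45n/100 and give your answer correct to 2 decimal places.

8.58

Cumulative frequencies: 22, 43, 66, 79
n = 79; position = 45n/100 = 35.55.
This falls in the class 6 – <10: L = 6, F = 22, f = 21, h = 4.
45th percentile ≈ 6 + ((35.55 − 22) / 21) × 4 = 8.5810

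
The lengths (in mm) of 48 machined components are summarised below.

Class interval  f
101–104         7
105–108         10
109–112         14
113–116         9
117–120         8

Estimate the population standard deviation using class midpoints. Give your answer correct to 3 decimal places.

Midpoints: 102.5, 106.5, 110.5, 114.5, 118.5
n = 48, Σfm = 5308, mean = 110.5833
Σfm² = 588240
Σf(m − x̄)² = Σfm² − (Σfm)²/n = 588240 − 5308²/48 = 1263.6667
Population variance = 1263.6667 / 48 = 26.3264
Standard deviation = √26.3264 = 5.1309

5.131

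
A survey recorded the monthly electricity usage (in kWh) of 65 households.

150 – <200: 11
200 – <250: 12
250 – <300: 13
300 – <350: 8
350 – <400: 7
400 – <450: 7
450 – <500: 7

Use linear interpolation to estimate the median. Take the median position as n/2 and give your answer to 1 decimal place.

286.5

Cumulative frequencies: 11, 23, 36, 44, 51, 58, 65
n = 65; position = n/2 = 32.5.
This falls in the class 250 – <300: L = 250, F = 23, f = 13, h = 50.
Median ≈ 250 + ((32.5 − 23) / 13) × 50 = 286.5385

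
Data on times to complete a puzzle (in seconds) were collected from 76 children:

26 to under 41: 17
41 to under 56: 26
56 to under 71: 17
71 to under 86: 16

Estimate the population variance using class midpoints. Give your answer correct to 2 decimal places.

Midpoints: 33.5, 48.5, 63.5, 78.5
n = 76, Σfm = 4166, mean = 54.8158
Σfm² = 247381
Σf(m − x̄)² = Σfm² − (Σfm)²/n = 247381 − 4166²/76 = 19018.4211
Population variance = 19018.4211 / 76 = 250.2424

250.24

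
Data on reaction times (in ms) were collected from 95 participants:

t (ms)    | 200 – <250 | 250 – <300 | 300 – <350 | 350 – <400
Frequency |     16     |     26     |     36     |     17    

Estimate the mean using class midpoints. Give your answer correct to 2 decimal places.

Midpoints: 225, 275, 325, 375
Σfm = 16×225 + 26×275 + 36×325 + 17×375 = 28825
n = Σf = 95
Mean = 28825 / 95 = 303.4211

303.42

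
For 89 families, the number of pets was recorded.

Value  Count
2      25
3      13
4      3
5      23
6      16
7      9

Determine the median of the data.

5

Cumulative frequencies: 25, 38, 41, 64, 80, 89
n = 89, so the median is the value in position (n+1)/2 = 45.
Position 45 falls at value 5.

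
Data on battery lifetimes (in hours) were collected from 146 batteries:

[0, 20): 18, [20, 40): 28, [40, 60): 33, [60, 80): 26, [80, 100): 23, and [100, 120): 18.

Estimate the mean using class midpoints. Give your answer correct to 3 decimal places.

58.493

Midpoints: 10, 30, 50, 70, 90, 110
Σfm = 18×10 + 28×30 + 33×50 + 26×70 + 23×90 + 18×110 = 8540
n = Σf = 146
Mean = 8540 / 146 = 58.4932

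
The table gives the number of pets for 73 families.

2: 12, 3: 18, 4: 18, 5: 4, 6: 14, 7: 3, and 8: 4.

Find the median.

Cumulative frequencies: 12, 30, 48, 52, 66, 69, 73
n = 73, so the median is the value in position (n+1)/2 = 37.
Position 37 falls at value 4.

4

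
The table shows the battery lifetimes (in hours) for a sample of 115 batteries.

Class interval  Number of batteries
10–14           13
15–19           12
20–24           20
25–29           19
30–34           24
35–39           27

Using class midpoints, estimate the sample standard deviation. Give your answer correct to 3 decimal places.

8.335

Midpoints: 12, 17, 22, 27, 32, 37
n = 115, Σfm = 3080, mean = 26.7826
Σfm² = 90410
Σf(m − x̄)² = Σfm² − (Σfm)²/n = 90410 − 3080²/115 = 7919.5652
Sample variance = 7919.5652 / 114 = 69.4699
Standard deviation = √69.4699 = 8.3349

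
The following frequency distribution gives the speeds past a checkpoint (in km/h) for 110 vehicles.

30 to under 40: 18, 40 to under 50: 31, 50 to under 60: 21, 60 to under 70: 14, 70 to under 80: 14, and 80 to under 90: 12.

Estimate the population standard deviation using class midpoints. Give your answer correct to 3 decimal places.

Midpoints: 35, 45, 55, 65, 75, 85
n = 110, Σfm = 6160, mean = 56.0000
Σfm² = 372950
Σf(m − x̄)² = Σfm² − (Σfm)²/n = 372950 − 6160²/110 = 27990.0000
Population variance = 27990.0000 / 110 = 254.4545
Standard deviation = √254.4545 = 15.9516

15.952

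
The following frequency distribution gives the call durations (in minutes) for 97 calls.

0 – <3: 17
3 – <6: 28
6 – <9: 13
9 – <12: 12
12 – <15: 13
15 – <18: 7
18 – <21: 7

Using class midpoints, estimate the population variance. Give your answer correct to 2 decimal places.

30.48

Midpoints: 1.5, 4.5, 7.5, 10.5, 13.5, 16.5, 19.5
n = 97, Σfm = 802.5, mean = 8.2732
Σfm² = 9596.25
Σf(m − x̄)² = Σfm² − (Σfm)²/n = 9596.25 − 802.5²/97 = 2957.0103
Population variance = 2957.0103 / 97 = 30.4846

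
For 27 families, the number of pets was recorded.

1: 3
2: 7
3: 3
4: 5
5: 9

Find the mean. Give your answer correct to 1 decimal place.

Values: 1, 2, 3, 4, 5
Σfx = 3×1 + 7×2 + 3×3 + 5×4 + 9×5 = 91
n = Σf = 27
Mean = 91 / 27 = 3.3704

3.4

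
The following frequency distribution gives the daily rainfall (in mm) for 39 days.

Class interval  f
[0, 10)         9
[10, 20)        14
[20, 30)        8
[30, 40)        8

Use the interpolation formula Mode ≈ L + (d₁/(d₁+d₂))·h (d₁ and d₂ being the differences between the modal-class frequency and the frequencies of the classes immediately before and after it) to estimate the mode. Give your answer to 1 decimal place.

Modal class: [10, 20) (highest frequency 14).
d₁ = 14 − 9 = 5, d₂ = 14 − 8 = 6
Mode ≈ 10 + (5/(5+6)) × 10 = 10 + 4.5455 = 14.5455

14.5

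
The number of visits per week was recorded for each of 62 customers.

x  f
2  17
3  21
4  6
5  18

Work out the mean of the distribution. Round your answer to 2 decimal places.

Values: 2, 3, 4, 5
Σfx = 17×2 + 21×3 + 6×4 + 18×5 = 211
n = Σf = 62
Mean = 211 / 62 = 3.4032

3.40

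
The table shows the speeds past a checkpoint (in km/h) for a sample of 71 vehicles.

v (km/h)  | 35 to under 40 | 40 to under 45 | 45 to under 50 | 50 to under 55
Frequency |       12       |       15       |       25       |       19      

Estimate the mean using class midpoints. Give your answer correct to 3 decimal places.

46.092

Midpoints: 37.5, 42.5, 47.5, 52.5
Σfm = 12×37.5 + 15×42.5 + 25×47.5 + 19×52.5 = 3272.5
n = Σf = 71
Mean = 3272.5 / 71 = 46.0915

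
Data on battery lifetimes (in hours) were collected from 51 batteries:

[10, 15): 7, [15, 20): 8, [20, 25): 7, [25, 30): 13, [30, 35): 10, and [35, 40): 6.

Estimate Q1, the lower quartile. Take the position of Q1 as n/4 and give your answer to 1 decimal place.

18.6

Cumulative frequencies: 7, 15, 22, 35, 45, 51
n = 51; position = n/4 = 12.75.
This falls in the class [15, 20): L = 15, F = 7, f = 8, h = 5.
Lower quartile ≈ 15 + ((12.75 − 7) / 8) × 5 = 18.5938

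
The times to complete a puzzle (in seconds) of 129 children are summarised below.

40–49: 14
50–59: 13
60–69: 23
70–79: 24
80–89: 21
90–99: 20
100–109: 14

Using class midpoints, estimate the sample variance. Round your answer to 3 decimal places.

333.503

Midpoints: 44.5, 54.5, 64.5, 74.5, 84.5, 94.5, 104.5
n = 129, Σfm = 9730.5, mean = 75.4302
Σfm² = 776662.25
Σf(m − x̄)² = Σfm² − (Σfm)²/n = 776662.25 − 9730.5²/129 = 42688.3721
Sample variance = 42688.3721 / 128 = 333.5029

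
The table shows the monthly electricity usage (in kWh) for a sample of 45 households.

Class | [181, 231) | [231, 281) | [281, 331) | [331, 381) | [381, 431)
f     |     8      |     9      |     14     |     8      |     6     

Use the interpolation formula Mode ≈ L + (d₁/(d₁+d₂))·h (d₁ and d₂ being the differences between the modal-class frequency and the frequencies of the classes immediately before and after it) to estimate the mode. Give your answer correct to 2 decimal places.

Modal class: [281, 331) (highest frequency 14).
d₁ = 14 − 9 = 5, d₂ = 14 − 8 = 6
Mode ≈ 281 + (5/(5+6)) × 50 = 281 + 22.7273 = 303.7273

303.73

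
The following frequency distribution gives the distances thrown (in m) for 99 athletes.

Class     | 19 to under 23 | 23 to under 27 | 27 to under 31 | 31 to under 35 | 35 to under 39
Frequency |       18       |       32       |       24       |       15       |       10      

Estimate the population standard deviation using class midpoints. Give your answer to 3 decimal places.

4.891

Midpoints: 21, 25, 29, 33, 37
n = 99, Σfm = 2739, mean = 27.6667
Σfm² = 78147
Σf(m − x̄)² = Σfm² − (Σfm)²/n = 78147 − 2739²/99 = 2368.0000
Population variance = 2368.0000 / 99 = 23.9192
Standard deviation = √23.9192 = 4.8907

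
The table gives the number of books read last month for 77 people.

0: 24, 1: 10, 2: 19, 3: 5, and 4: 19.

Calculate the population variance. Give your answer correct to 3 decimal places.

2.391

Values: 0, 1, 2, 3, 4
n = 77, Σfx = 139, mean = 1.8052
Σfx² = 435
Σf(x − x̄)² = Σfx² − (Σfx)²/n = 435 − 139²/77 = 184.0779
Population variance = 184.0779 / 77 = 2.3906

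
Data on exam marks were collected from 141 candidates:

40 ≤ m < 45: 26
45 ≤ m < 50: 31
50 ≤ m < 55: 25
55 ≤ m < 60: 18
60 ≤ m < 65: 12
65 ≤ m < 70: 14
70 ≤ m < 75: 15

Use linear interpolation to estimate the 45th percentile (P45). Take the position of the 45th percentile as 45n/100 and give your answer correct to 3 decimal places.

51.290

Cumulative frequencies: 26, 57, 82, 100, 112, 126, 141
n = 141; position = 45n/100 = 63.45.
This falls in the class 50 ≤ m < 55: L = 50, F = 57, f = 25, h = 5.
45th percentile ≈ 50 + ((63.45 − 57) / 25) × 5 = 51.2900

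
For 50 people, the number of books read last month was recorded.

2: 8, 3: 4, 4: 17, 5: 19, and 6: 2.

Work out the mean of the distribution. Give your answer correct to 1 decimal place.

Values: 2, 3, 4, 5, 6
Σfx = 8×2 + 4×3 + 17×4 + 19×5 + 2×6 = 203
n = Σf = 50
Mean = 203 / 50 = 4.0600

4.1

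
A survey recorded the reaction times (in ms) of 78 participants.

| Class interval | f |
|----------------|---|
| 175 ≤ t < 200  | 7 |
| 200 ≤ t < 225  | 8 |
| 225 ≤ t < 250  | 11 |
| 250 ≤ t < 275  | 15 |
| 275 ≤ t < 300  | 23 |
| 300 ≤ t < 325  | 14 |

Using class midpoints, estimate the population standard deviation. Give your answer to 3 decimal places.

Midpoints: 187.5, 212.5, 237.5, 262.5, 287.5, 312.5
n = 78, Σfm = 20550, mean = 263.4615
Σfm² = 5529687.5
Σf(m − x̄)² = Σfm² − (Σfm)²/n = 5529687.5 − 20550²/78 = 115552.8846
Population variance = 115552.8846 / 78 = 1481.4472
Standard deviation = √1481.4472 = 38.4896

38.490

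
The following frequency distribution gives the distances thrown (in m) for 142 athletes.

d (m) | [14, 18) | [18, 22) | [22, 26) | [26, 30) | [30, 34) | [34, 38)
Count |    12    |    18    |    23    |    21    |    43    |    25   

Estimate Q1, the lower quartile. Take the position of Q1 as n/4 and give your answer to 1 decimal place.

23.0

Cumulative frequencies: 12, 30, 53, 74, 117, 142
n = 142; position = n/4 = 35.5.
This falls in the class [22, 26): L = 22, F = 30, f = 23, h = 4.
Lower quartile ≈ 22 + ((35.5 − 30) / 23) × 4 = 22.9565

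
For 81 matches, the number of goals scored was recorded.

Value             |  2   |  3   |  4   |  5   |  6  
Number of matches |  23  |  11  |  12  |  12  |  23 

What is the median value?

Cumulative frequencies: 23, 34, 46, 58, 81
n = 81, so the median is the value in position (n+1)/2 = 41.
Position 41 falls at value 4.

4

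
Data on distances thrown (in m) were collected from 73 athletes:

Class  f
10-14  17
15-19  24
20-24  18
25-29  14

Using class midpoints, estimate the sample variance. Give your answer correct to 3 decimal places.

Midpoints: 12, 17, 22, 27
n = 73, Σfm = 1386, mean = 18.9863
Σfm² = 28302
Σf(m − x̄)² = Σfm² − (Σfm)²/n = 28302 − 1386²/73 = 1986.9863
Sample variance = 1986.9863 / 72 = 27.5970

27.597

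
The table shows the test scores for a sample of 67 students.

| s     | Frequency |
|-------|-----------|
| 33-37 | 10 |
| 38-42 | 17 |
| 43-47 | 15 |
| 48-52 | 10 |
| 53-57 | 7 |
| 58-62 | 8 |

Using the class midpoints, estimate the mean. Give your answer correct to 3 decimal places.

Midpoints: 35, 40, 45, 50, 55, 60
Σfm = 10×35 + 17×40 + 15×45 + 10×50 + 7×55 + 8×60 = 3070
n = Σf = 67
Mean = 3070 / 67 = 45.8209

45.821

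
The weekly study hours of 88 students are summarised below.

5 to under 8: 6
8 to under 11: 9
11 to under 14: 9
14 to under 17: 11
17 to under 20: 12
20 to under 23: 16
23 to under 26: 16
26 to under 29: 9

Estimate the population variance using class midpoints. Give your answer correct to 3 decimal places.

39.346

Midpoints: 6.5, 9.5, 12.5, 15.5, 18.5, 21.5, 24.5, 27.5
n = 88, Σfm = 1613, mean = 18.3295
Σfm² = 33028
Σf(m − x̄)² = Σfm² − (Σfm)²/n = 33028 − 1613²/88 = 3462.4432
Population variance = 3462.4432 / 88 = 39.3459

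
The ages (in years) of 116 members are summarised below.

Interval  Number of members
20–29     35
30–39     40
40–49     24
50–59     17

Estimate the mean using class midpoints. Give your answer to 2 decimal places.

36.48

Midpoints: 24.5, 34.5, 44.5, 54.5
Σfm = 35×24.5 + 40×34.5 + 24×44.5 + 17×54.5 = 4232
n = Σf = 116
Mean = 4232 / 116 = 36.4828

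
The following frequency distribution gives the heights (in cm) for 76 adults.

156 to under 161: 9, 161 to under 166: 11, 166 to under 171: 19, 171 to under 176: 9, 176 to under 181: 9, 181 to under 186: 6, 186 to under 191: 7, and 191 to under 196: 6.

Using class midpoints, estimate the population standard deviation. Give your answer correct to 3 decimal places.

10.512

Midpoints: 158.5, 163.5, 168.5, 173.5, 178.5, 183.5, 188.5, 193.5
n = 76, Σfm = 13176, mean = 173.3684
Σfm² = 2292701
Σf(m − x̄)² = Σfm² − (Σfm)²/n = 2292701 − 13176²/76 = 8398.6842
Population variance = 8398.6842 / 76 = 110.5090
Standard deviation = √110.5090 = 10.5123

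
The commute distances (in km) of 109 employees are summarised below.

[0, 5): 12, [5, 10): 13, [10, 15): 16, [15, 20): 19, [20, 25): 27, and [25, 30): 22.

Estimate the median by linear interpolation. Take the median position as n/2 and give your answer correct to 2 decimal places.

18.55

Cumulative frequencies: 12, 25, 41, 60, 87, 109
n = 109; position = n/2 = 54.5.
This falls in the class [15, 20): L = 15, F = 41, f = 19, h = 5.
Median ≈ 15 + ((54.5 − 41) / 19) × 5 = 18.5526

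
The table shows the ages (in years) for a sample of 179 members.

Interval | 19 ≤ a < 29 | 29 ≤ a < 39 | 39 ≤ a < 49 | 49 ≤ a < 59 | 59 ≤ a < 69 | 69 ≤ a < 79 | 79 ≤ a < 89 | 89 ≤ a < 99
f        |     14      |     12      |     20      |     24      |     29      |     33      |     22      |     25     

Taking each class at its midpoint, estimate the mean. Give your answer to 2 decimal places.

Midpoints: 24, 34, 44, 54, 64, 74, 84, 94
Σfm = 14×24 + 12×34 + 20×44 + 24×54 + 29×64 + 33×74 + 22×84 + 25×94 = 11416
n = Σf = 179
Mean = 11416 / 179 = 63.7765

63.78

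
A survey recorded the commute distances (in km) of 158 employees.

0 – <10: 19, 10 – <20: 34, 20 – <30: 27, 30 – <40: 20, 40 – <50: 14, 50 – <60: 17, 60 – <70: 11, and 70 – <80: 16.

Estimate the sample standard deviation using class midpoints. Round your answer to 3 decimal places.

22.156

Midpoints: 5, 15, 25, 35, 45, 55, 65, 75
n = 158, Σfm = 5460, mean = 34.5570
Σfm² = 265750
Σf(m − x̄)² = Σfm² − (Σfm)²/n = 265750 − 5460²/158 = 77068.9873
Sample variance = 77068.9873 / 157 = 490.8853
Standard deviation = √490.8853 = 22.1559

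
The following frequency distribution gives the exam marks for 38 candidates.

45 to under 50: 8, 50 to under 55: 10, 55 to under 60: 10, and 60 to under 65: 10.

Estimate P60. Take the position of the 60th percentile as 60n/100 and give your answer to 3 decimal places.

Cumulative frequencies: 8, 18, 28, 38
n = 38; position = 60n/100 = 22.8.
This falls in the class 55 to under 60: L = 55, F = 18, f = 10, h = 5.
60th percentile ≈ 55 + ((22.8 − 18) / 10) × 5 = 57.4000

57.400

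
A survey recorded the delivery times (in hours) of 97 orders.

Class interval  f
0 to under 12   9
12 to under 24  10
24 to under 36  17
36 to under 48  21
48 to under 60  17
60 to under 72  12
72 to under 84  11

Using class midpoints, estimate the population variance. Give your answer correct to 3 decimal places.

Midpoints: 6, 18, 30, 42, 54, 66, 78
n = 97, Σfm = 4194, mean = 43.2371
Σfm² = 224676
Σf(m − x̄)² = Σfm² − (Σfm)²/n = 224676 − 4194²/97 = 43339.5464
Population variance = 43339.5464 / 97 = 446.7994

446.799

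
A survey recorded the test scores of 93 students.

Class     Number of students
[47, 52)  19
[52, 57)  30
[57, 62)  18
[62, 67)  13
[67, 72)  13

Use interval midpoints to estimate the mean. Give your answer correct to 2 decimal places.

Midpoints: 49.5, 54.5, 59.5, 64.5, 69.5
Σfm = 19×49.5 + 30×54.5 + 18×59.5 + 13×64.5 + 13×69.5 = 5388.5
n = Σf = 93
Mean = 5388.5 / 93 = 57.9409

57.94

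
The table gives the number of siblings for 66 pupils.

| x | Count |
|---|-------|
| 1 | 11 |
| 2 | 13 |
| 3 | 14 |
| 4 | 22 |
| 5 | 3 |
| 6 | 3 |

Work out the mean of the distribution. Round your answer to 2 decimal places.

Values: 1, 2, 3, 4, 5, 6
Σfx = 11×1 + 13×2 + 14×3 + 22×4 + 3×5 + 3×6 = 200
n = Σf = 66
Mean = 200 / 66 = 3.0303

3.03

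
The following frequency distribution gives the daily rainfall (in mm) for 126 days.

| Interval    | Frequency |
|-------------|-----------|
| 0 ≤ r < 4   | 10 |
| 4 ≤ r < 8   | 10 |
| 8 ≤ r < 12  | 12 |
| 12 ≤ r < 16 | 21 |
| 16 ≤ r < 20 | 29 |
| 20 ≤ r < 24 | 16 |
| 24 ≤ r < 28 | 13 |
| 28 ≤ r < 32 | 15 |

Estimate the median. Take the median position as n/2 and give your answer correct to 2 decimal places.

Cumulative frequencies: 10, 20, 32, 53, 82, 98, 111, 126
n = 126; position = n/2 = 63.
This falls in the class 16 ≤ r < 20: L = 16, F = 53, f = 29, h = 4.
Median ≈ 16 + ((63 − 53) / 29) × 4 = 17.3793

17.38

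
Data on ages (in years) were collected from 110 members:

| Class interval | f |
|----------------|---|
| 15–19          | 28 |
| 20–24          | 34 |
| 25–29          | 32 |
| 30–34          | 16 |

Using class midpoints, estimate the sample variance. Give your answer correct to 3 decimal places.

Midpoints: 17, 22, 27, 32
n = 110, Σfm = 2600, mean = 23.6364
Σfm² = 64260
Σf(m − x̄)² = Σfm² − (Σfm)²/n = 64260 − 2600²/110 = 2805.4545
Sample variance = 2805.4545 / 109 = 25.7381

25.738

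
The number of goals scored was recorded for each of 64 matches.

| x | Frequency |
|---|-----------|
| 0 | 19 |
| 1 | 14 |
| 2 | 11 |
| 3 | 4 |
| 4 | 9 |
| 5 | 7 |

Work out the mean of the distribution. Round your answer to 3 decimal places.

Values: 0, 1, 2, 3, 4, 5
Σfx = 19×0 + 14×1 + 11×2 + 4×3 + 9×4 + 7×5 = 119
n = Σf = 64
Mean = 119 / 64 = 1.8594

1.859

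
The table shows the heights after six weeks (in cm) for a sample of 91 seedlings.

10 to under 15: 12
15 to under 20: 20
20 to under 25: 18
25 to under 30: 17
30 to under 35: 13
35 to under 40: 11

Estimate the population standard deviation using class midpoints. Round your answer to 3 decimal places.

7.858

Midpoints: 12.5, 17.5, 22.5, 27.5, 32.5, 37.5
n = 91, Σfm = 2207.5, mean = 24.2582
Σfm² = 59168.75
Σf(m − x̄)² = Σfm² − (Σfm)²/n = 59168.75 − 2207.5²/91 = 5618.6813
Population variance = 5618.6813 / 91 = 61.7438
Standard deviation = √61.7438 = 7.8577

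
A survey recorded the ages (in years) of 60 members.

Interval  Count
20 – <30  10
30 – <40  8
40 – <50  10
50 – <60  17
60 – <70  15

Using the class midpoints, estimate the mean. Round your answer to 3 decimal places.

48.167

Midpoints: 25, 35, 45, 55, 65
Σfm = 10×25 + 8×35 + 10×45 + 17×55 + 15×65 = 2890
n = Σf = 60
Mean = 2890 / 60 = 48.1667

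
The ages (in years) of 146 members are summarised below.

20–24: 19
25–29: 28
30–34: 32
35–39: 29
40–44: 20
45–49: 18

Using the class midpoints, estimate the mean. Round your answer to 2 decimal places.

33.95

Midpoints: 22, 27, 32, 37, 42, 47
Σfm = 19×22 + 28×27 + 32×32 + 29×37 + 20×42 + 18×47 = 4957
n = Σf = 146
Mean = 4957 / 146 = 33.9521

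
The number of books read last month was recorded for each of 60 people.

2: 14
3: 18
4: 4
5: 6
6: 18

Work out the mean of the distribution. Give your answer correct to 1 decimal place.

Values: 2, 3, 4, 5, 6
Σfx = 14×2 + 18×3 + 4×4 + 6×5 + 18×6 = 236
n = Σf = 60
Mean = 236 / 60 = 3.9333

3.9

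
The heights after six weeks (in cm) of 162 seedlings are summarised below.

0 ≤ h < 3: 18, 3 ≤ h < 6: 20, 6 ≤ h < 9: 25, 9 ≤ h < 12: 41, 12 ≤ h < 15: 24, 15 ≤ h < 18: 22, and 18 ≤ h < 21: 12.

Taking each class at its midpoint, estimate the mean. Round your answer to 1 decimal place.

Midpoints: 1.5, 4.5, 7.5, 10.5, 13.5, 16.5, 19.5
Σfm = 18×1.5 + 20×4.5 + 25×7.5 + 41×10.5 + 24×13.5 + 22×16.5 + 12×19.5 = 1656
n = Σf = 162
Mean = 1656 / 162 = 10.2222

10.2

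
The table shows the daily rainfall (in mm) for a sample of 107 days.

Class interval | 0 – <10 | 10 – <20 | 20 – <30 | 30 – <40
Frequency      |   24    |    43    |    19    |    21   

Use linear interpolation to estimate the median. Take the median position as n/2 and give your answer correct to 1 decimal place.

16.9

Cumulative frequencies: 24, 67, 86, 107
n = 107; position = n/2 = 53.5.
This falls in the class 10 – <20: L = 10, F = 24, f = 43, h = 10.
Median ≈ 10 + ((53.5 − 24) / 43) × 10 = 16.8605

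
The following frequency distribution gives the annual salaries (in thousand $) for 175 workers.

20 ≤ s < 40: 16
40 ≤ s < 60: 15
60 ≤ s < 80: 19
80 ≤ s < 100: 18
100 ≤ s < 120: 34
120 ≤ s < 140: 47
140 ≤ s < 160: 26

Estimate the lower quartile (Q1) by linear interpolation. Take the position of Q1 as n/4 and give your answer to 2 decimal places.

73.42

Cumulative frequencies: 16, 31, 50, 68, 102, 149, 175
n = 175; position = n/4 = 43.75.
This falls in the class 60 ≤ s < 80: L = 60, F = 31, f = 19, h = 20.
Lower quartile ≈ 60 + ((43.75 − 31) / 19) × 20 = 73.4211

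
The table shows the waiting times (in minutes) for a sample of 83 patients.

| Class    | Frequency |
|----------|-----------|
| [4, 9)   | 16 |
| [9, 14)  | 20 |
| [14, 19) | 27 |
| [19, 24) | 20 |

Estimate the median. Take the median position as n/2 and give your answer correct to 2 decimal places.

Cumulative frequencies: 16, 36, 63, 83
n = 83; position = n/2 = 41.5.
This falls in the class [14, 19): L = 14, F = 36, f = 27, h = 5.
Median ≈ 14 + ((41.5 − 36) / 27) × 5 = 15.0185

15.02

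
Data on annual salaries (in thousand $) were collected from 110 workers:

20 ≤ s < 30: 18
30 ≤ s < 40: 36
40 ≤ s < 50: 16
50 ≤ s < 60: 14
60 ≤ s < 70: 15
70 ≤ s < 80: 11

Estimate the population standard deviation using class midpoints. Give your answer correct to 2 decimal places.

Midpoints: 25, 35, 45, 55, 65, 75
n = 110, Σfm = 5000, mean = 45.4545
Σfm² = 255350
Σf(m − x̄)² = Σfm² − (Σfm)²/n = 255350 − 5000²/110 = 28077.2727
Population variance = 28077.2727 / 110 = 255.2479
Standard deviation = √255.2479 = 15.9765

15.98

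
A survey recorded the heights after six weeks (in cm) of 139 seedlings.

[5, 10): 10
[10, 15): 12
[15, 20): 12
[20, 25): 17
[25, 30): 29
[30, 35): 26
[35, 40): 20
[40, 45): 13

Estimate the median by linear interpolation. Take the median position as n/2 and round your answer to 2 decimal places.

Cumulative frequencies: 10, 22, 34, 51, 80, 106, 126, 139
n = 139; position = n/2 = 69.5.
This falls in the class [25, 30): L = 25, F = 51, f = 29, h = 5.
Median ≈ 25 + ((69.5 − 51) / 29) × 5 = 28.1897

28.19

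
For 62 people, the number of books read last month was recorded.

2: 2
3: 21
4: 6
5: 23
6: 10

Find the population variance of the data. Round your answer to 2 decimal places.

1.40

Values: 2, 3, 4, 5, 6
n = 62, Σfx = 266, mean = 4.2903
Σfx² = 1228
Σf(x − x̄)² = Σfx² − (Σfx)²/n = 1228 − 266²/62 = 86.7742
Population variance = 86.7742 / 62 = 1.3996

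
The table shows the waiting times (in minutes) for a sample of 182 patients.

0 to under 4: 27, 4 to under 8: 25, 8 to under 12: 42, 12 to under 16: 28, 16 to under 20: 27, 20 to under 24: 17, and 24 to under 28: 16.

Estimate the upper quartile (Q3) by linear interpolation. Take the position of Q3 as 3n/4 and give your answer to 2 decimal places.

Cumulative frequencies: 27, 52, 94, 122, 149, 166, 182
n = 182; position = 3n/4 = 136.5.
This falls in the class 16 to under 20: L = 16, F = 122, f = 27, h = 4.
Upper quartile ≈ 16 + ((136.5 − 122) / 27) × 4 = 18.1481

18.15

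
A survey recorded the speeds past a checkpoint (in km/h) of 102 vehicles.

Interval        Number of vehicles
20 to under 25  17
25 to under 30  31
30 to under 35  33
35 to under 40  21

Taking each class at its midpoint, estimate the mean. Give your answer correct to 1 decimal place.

Midpoints: 22.5, 27.5, 32.5, 37.5
Σfm = 17×22.5 + 31×27.5 + 33×32.5 + 21×37.5 = 3095
n = Σf = 102
Mean = 3095 / 102 = 30.3431

30.3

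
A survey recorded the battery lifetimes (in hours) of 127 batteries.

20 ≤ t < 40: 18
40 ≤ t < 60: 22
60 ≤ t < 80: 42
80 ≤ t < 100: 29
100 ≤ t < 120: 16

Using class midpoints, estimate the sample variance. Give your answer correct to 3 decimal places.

Midpoints: 30, 50, 70, 90, 110
n = 127, Σfm = 8950, mean = 70.4724
Σfm² = 705500
Σf(m − x̄)² = Σfm² − (Σfm)²/n = 705500 − 8950²/127 = 74771.6535
Sample variance = 74771.6535 / 126 = 593.4258

593.426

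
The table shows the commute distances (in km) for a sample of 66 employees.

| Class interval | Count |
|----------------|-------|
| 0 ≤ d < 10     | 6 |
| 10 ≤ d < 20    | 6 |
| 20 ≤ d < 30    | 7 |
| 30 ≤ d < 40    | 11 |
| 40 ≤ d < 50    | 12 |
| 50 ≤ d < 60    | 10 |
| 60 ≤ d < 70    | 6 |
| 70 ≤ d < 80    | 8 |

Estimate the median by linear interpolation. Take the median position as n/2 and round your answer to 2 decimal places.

Cumulative frequencies: 6, 12, 19, 30, 42, 52, 58, 66
n = 66; position = n/2 = 33.
This falls in the class 40 ≤ d < 50: L = 40, F = 30, f = 12, h = 10.
Median ≈ 40 + ((33 − 30) / 12) × 10 = 42.5000

42.50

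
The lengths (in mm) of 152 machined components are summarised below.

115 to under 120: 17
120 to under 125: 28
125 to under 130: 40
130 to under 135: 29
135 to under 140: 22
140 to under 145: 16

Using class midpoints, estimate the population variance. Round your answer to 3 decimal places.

Midpoints: 117.5, 122.5, 127.5, 132.5, 137.5, 142.5
n = 152, Σfm = 19675, mean = 129.4408
Σfm² = 2555100
Σf(m − x̄)² = Σfm² − (Σfm)²/n = 2555100 − 19675²/152 = 8352.4671
Population variance = 8352.4671 / 152 = 54.9504

54.950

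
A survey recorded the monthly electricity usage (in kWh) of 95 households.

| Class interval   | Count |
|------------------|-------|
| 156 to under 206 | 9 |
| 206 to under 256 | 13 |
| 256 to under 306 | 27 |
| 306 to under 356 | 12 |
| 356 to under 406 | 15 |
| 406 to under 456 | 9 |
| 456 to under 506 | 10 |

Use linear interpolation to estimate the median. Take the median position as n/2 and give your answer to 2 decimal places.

303.22

Cumulative frequencies: 9, 22, 49, 61, 76, 85, 95
n = 95; position = n/2 = 47.5.
This falls in the class 256 to under 306: L = 256, F = 22, f = 27, h = 50.
Median ≈ 256 + ((47.5 − 22) / 27) × 50 = 303.2222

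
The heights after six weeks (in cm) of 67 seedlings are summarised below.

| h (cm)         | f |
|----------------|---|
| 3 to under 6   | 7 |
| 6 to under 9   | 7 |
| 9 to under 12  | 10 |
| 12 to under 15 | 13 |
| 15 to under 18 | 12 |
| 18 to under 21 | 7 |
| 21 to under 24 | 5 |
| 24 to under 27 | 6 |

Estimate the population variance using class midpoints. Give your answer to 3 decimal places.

Midpoints: 4.5, 7.5, 10.5, 13.5, 16.5, 19.5, 22.5, 25.5
n = 67, Σfm = 964.5, mean = 14.3955
Σfm² = 16368.75
Σf(m − x̄)² = Σfm² − (Σfm)²/n = 16368.75 − 964.5²/67 = 2484.2687
Population variance = 2484.2687 / 67 = 37.0786

37.079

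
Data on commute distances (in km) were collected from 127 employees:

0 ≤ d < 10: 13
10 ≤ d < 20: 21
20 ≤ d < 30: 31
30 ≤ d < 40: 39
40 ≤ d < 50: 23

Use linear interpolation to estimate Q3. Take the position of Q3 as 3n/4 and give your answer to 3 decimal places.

Cumulative frequencies: 13, 34, 65, 104, 127
n = 127; position = 3n/4 = 95.25.
This falls in the class 30 ≤ d < 40: L = 30, F = 65, f = 39, h = 10.
Upper quartile ≈ 30 + ((95.25 − 65) / 39) × 10 = 37.7564

37.756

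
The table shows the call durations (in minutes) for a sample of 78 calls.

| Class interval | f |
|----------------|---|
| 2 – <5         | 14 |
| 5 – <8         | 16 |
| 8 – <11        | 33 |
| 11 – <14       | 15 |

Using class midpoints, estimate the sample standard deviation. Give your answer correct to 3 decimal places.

Midpoints: 3.5, 6.5, 9.5, 12.5
n = 78, Σfm = 654, mean = 8.3846
Σfm² = 6169.5
Σf(m − x̄)² = Σfm² − (Σfm)²/n = 6169.5 − 654²/78 = 685.9615
Sample variance = 685.9615 / 77 = 8.9086
Standard deviation = √8.9086 = 2.9847

2.985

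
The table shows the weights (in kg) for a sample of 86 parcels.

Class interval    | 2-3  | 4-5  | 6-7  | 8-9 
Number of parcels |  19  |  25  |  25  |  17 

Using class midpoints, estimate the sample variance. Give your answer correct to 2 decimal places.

Midpoints: 2.5, 4.5, 6.5, 8.5
n = 86, Σfm = 467, mean = 5.4302
Σfm² = 2909.5
Σf(m − x̄)² = Σfm² − (Σfm)²/n = 2909.5 − 467²/86 = 373.5814
Sample variance = 373.5814 / 85 = 4.3951

4.40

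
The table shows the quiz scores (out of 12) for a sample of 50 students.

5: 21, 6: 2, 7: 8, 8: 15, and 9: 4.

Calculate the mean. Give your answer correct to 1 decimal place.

Values: 5, 6, 7, 8, 9
Σfx = 21×5 + 2×6 + 8×7 + 15×8 + 4×9 = 329
n = Σf = 50
Mean = 329 / 50 = 6.5800

6.6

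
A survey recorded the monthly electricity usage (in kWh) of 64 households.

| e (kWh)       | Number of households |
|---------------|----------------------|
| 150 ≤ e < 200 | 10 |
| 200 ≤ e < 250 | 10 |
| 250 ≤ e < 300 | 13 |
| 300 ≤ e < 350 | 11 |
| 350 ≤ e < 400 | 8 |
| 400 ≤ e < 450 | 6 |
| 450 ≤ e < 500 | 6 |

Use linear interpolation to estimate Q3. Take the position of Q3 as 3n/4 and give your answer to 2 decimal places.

375.00

Cumulative frequencies: 10, 20, 33, 44, 52, 58, 64
n = 64; position = 3n/4 = 48.
This falls in the class 350 ≤ e < 400: L = 350, F = 44, f = 8, h = 50.
Upper quartile ≈ 350 + ((48 − 44) / 8) × 50 = 375.0000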